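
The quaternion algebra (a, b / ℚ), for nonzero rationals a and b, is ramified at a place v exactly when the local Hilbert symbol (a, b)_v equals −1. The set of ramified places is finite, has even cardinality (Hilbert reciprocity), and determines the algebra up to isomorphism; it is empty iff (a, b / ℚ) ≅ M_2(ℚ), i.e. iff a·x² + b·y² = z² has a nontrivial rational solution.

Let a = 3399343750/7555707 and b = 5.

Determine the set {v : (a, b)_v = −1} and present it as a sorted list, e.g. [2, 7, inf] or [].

[2, 3]

Mod squares: a ≡ 5394, b ≡ 5. Check v ∈ {∞, 2, 3, 5, 11, 23, 29, 31}.
v=2: v_2(a)=1, v_2(b)=0; units ≡ 1, 5 (mod 8); ε·ε+αω+βω = 0·0+1·1+0·0 ≡ 1  ⇒  (a,b)_2 = -1.
v=31: a=31^1·(≡7), b=31^0·(≡5) mod 31; (7|31)=+1, (5|31)=+1; (−1)^{1·0·15}·(+1)^0·(+1)^1 = +1.
v=3: a=3^-3·(≡1), b=3^0·(≡2) mod 3; (1|3)=+1, (2|3)=-1; (−1)^{-3·0·1}·(+1)^0·(-1)^-3 = -1.
v=29: a=29^1·(≡3), b=29^0·(≡5) mod 29; (3|29)=-1, (5|29)=+1; (−1)^{1·0·14}·(-1)^0·(+1)^1 = +1.
v=11: a=11^2·(≡5), b=11^0·(≡5) mod 11; (5|11)=+1, (5|11)=+1; (−1)^{2·0·5}·(+1)^0·(+1)^2 = +1.
v=∞: 5394 > 0 and 5 > 0  ⇒  (a,b)_∞ = +1.
v=23: a=23^-4·(≡2), b=23^0·(≡5) mod 23; (2|23)=+1, (5|23)=-1; (−1)^{-4·0·11}·(+1)^0·(-1)^-4 = +1.
v=5: a=5^6·(≡4), b=5^1·(≡1) mod 5; (4|5)=+1, (1|5)=+1; (−1)^{6·1·2}·(+1)^1·(+1)^6 = +1.
Ram(5394, 5) = {2, 3}; no ℚ_2-point on the conic.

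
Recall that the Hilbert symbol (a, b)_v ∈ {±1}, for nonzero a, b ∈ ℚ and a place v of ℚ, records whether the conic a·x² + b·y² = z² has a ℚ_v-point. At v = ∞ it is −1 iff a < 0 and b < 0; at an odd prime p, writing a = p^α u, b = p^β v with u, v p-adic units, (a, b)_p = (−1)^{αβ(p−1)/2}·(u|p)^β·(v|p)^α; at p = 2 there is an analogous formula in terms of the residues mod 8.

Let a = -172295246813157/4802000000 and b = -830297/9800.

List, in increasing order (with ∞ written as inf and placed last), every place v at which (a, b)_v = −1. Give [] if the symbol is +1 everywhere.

(a, b) ≡ (-26, -34) mod (ℚ^×)²; places V = {2, 3, 5, 7, 13, 17, 19, ∞}.
(a,b)_7: α=-4, u≡4; β=-2, v≡2 (mod 7); (4|7)=+1, (2|7)=+1; sign (−1)^0·+1^-2·+1^-4 = +1.
(a,b)_13: α=3, u≡8; β=2, v≡6 (mod 13); (8|13)=-1, (6|13)=-1; sign (−1)^0·-1^2·-1^3 = -1.
(a,b)_3: α=2, u≡1; β=0, v≡2 (mod 3); (1|3)=+1, (2|3)=-1; sign (−1)^0·+1^0·-1^2 = +1.
(a,b)_2: α=-7, β=-3; u≡3, v≡7 (mod 8); ε(u)ε(v)=1·1, αω(v)=-7·0, βω(u)=-3·1; sum ≡ 0  ⇒  +1.
(a,b)_19: α=2, u≡2; β=0, v≡4 (mod 19); (2|19)=-1, (4|19)=+1; sign (−1)^0·-1^0·+1^2 = +1.
(a,b)_5: α=-6, u≡1; β=-2, v≡4 (mod 5); (1|5)=+1, (4|5)=+1; sign (−1)^0·+1^-2·+1^-6 = +1.
(a,b)_∞: sgn(-26)=−, sgn(-34)=−, so -1.
(a,b)_17: α=6, u≡15; β=3, v≡15 (mod 17); (15|17)=+1, (15|17)=+1; sign (−1)^0·+1^3·+1^6 = +1.
(-26, -34 / ℚ) ramifies at {13, ∞}: a division algebra.

[13, inf]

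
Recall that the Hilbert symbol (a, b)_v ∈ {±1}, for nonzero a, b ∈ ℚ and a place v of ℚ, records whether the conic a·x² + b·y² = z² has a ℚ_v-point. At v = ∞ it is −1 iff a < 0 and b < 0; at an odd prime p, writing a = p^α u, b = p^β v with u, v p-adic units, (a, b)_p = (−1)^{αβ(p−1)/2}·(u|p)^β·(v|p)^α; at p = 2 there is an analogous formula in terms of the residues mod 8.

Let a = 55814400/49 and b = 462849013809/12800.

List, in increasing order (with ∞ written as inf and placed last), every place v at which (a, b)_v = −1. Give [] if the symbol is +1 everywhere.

[13, 29]

(a, b) ≡ (969, 42978) mod (ℚ^×)²; places V = {2, 3, 5, 7, 13, 17, 19, 29, ∞}.
(a,b)_5: α=2, u≡4; β=-2, v≡2 (mod 5); (4|5)=+1, (2|5)=-1; sign (−1)^0·+1^-2·-1^2 = +1.
(a,b)_17: α=1, u≡5; β=2, v≡16 (mod 17); (5|17)=-1, (16|17)=+1; sign (−1)^0·-1^2·+1^1 = +1.
(a,b)_29: α=0, u≡21; β=1, v≡12 (mod 29); (21|29)=-1, (12|29)=-1; sign (−1)^0·-1^1·-1^0 = -1.
(a,b)_2: α=8, β=-9; u≡1, v≡1 (mod 8); ε(u)ε(v)=0·0, αω(v)=8·0, βω(u)=-9·0; sum ≡ 0  ⇒  +1.
(a,b)_7: α=-2, u≡5; β=2, v≡6 (mod 7); (5|7)=-1, (6|7)=-1; sign (−1)^0·-1^2·-1^-2 = +1.
(a,b)_3: α=3, u≡2; β=3, v≡1 (mod 3); (2|3)=-1, (1|3)=+1; sign (−1)^1·-1^3·+1^3 = +1.
(a,b)_13: α=0, u≡7; β=3, v≡9 (mod 13); (7|13)=-1, (9|13)=+1; sign (−1)^0·-1^3·+1^0 = -1.
(a,b)_∞: sgn(969)=+, sgn(42978)=+, so +1.
(a,b)_19: α=1, u≡13; β=1, v≡9 (mod 19); (13|19)=-1, (9|19)=+1; sign (−1)^1·-1^1·+1^1 = +1.
|Ram(969, 42978)| = 2, even; anisotropic at {13, 29}.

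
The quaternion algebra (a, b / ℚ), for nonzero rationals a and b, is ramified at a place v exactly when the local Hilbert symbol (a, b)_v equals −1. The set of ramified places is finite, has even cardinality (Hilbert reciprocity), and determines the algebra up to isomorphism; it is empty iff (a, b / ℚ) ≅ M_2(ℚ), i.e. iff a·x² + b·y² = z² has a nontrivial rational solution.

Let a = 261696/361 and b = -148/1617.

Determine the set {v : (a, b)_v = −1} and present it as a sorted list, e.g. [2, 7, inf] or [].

Mod squares: a ≡ 4089, b ≡ -1221. Check v ∈ {∞, 2, 3, 7, 11, 19, 29, 37, 47}.
v=29: a=29^1·(≡16), b=29^0·(≡17) mod 29; (16|29)=+1, (17|29)=-1; (−1)^{1·0·14}·(+1)^0·(-1)^1 = -1.
v=11: a=11^0·(≡8), b=11^-1·(≡7) mod 11; (8|11)=-1, (7|11)=-1; (−1)^{0·-1·5}·(-1)^-1·(-1)^0 = -1.
v=19: a=19^-2·(≡9), b=19^0·(≡2) mod 19; (9|19)=+1, (2|19)=-1; (−1)^{-2·0·9}·(+1)^0·(-1)^-2 = +1.
v=37: a=37^0·(≡17), b=37^1·(≡34) mod 37; (17|37)=-1, (34|37)=+1; (−1)^{0·1·18}·(-1)^1·(+1)^0 = -1.
v=∞: 4089 > 0 and -1221 < 0  ⇒  (a,b)_∞ = +1.
v=2: v_2(a)=6, v_2(b)=2; units ≡ 1, 3 (mod 8); ε·ε+αω+βω = 0·1+6·1+2·0 ≡ 0  ⇒  (a,b)_2 = +1.
v=3: a=3^1·(≡1), b=3^-1·(≡1) mod 3; (1|3)=+1, (1|3)=+1; (−1)^{1·-1·1}·(+1)^-1·(+1)^1 = -1.
v=47: a=47^1·(≡33), b=47^0·(≡12) mod 47; (33|47)=-1, (12|47)=+1; (−1)^{1·0·23}·(-1)^0·(+1)^1 = +1.
v=7: a=7^0·(≡2), b=7^-2·(≡4) mod 7; (2|7)=+1, (4|7)=+1; (−1)^{0·-2·3}·(+1)^-2·(+1)^0 = +1.
(4089, -1221 / ℚ) ramifies at {3, 11, 29, 37}: a division algebra.

[3, 11, 29, 37]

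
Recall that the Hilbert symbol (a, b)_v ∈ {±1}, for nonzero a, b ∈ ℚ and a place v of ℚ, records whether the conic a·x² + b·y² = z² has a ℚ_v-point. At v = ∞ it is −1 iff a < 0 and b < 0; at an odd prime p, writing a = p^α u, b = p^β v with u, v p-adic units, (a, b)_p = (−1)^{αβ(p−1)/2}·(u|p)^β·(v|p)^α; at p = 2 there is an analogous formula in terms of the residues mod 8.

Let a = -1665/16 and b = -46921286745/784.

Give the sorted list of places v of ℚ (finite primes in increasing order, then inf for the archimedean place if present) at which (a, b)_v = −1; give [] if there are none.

[2, 5, 29, 37, 43, inf]

(a, b) ≡ (-185, -7151545) mod (ℚ^×)²; places V = {2, 3, 5, 7, 29, 31, 37, 43, ∞}.
(a,b)_∞: sgn(-185)=−, sgn(-7151545)=−, so -1.
(a,b)_2: α=-4, β=-4; u≡7, v≡7 (mod 8); ε(u)ε(v)=1·1, αω(v)=-4·0, βω(u)=-4·0; sum ≡ 1  ⇒  -1.
(a,b)_5: α=1, u≡2; β=1, v≡4 (mod 5); (2|5)=-1, (4|5)=+1; sign (−1)^0·-1^1·+1^1 = -1.
(a,b)_7: α=0, u≡4; β=-2, v≡5 (mod 7); (4|7)=+1, (5|7)=-1; sign (−1)^0·+1^-2·-1^0 = +1.
(a,b)_29: α=0, u≡21; β=1, v≡19 (mod 29); (21|29)=-1, (19|29)=-1; sign (−1)^0·-1^1·-1^0 = -1.
(a,b)_43: α=0, u≡33; β=1, v≡1 (mod 43); (33|43)=-1, (1|43)=+1; sign (−1)^0·-1^1·+1^0 = -1.
(a,b)_3: α=2, u≡1; β=8, v≡2 (mod 3); (1|3)=+1, (2|3)=-1; sign (−1)^0·+1^8·-1^2 = +1.
(a,b)_37: α=1, u≡18; β=1, v≡21 (mod 37); (18|37)=-1, (21|37)=+1; sign (−1)^0·-1^1·+1^1 = -1.
(a,b)_31: α=0, u≡18; β=1, v≡19 (mod 31); (18|31)=+1, (19|31)=+1; sign (−1)^0·+1^1·+1^0 = +1.
Ram(-185, -7151545) = {2, 5, 29, 37, 43, ∞}; no ℚ_2-point on the conic.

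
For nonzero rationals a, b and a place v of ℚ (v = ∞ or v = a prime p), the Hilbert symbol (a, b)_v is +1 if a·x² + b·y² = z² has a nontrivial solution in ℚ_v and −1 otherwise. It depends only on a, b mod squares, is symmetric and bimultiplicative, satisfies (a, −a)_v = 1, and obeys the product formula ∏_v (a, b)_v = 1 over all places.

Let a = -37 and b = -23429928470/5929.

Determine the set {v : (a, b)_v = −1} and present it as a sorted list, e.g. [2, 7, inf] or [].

Mod squares: a ≡ -37, b ≡ -101270. Check v ∈ {∞, 2, 5, 7, 11, 13, 19, 37, 41}.
v=7: a=7^0·(≡5), b=7^-2·(≡5) mod 7; (5|7)=-1, (5|7)=-1; (−1)^{0·-2·3}·(-1)^-2·(-1)^0 = +1.
v=2: v_2(a)=0, v_2(b)=1; units ≡ 3, 5 (mod 8); ε·ε+αω+βω = 1·0+0·1+1·1 ≡ 1  ⇒  (a,b)_2 = -1.
v=19: a=19^0·(≡1), b=19^1·(≡1) mod 19; (1|19)=+1, (1|19)=+1; (−1)^{0·1·9}·(+1)^1·(+1)^0 = +1.
v=41: a=41^0·(≡4), b=41^1·(≡9) mod 41; (4|41)=+1, (9|41)=+1; (−1)^{0·1·20}·(+1)^1·(+1)^0 = +1.
v=37: a=37^1·(≡36), b=37^2·(≡10) mod 37; (36|37)=+1, (10|37)=+1; (−1)^{1·2·18}·(+1)^2·(+1)^1 = +1.
v=13: a=13^0·(≡2), b=13^3·(≡1) mod 13; (2|13)=-1, (1|13)=+1; (−1)^{0·3·6}·(-1)^3·(+1)^0 = -1.
v=∞: -37 < 0 and -101270 < 0  ⇒  (a,b)_∞ = -1.
v=5: a=5^0·(≡3), b=5^1·(≡4) mod 5; (3|5)=-1, (4|5)=+1; (−1)^{0·1·2}·(-1)^1·(+1)^0 = -1.
v=11: a=11^0·(≡7), b=11^-2·(≡6) mod 11; (7|11)=-1, (6|11)=-1; (−1)^{0·-2·5}·(-1)^-2·(-1)^0 = +1.
|Ram(-37, -101270)| = 4, even; anisotropic at {2, 5, 13, ∞}.

[2, 5, 13, inf]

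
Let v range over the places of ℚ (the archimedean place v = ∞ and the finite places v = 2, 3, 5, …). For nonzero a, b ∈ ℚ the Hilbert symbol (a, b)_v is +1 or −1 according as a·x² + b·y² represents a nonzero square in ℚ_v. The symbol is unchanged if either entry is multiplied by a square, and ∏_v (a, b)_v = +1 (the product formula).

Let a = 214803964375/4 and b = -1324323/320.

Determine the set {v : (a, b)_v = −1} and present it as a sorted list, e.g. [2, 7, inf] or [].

[5, 7, 11, 13]

Mod squares: a ≡ 7, b ≡ -15015. Check v ∈ {∞, 2, 3, 5, 7, 11, 13}.
v=2: v_2(a)=-2, v_2(b)=-6; units ≡ 7, 1 (mod 8); ε·ε+αω+βω = 1·0+-2·0+-6·0 ≡ 0  ⇒  (a,b)_2 = +1.
v=13: a=13^2·(≡11), b=13^1·(≡11) mod 13; (11|13)=-1, (11|13)=-1; (−1)^{2·1·6}·(-1)^1·(-1)^2 = -1.
v=7: a=7^5·(≡1), b=7^3·(≡2) mod 7; (1|7)=+1, (2|7)=+1; (−1)^{5·3·3}·(+1)^3·(+1)^5 = -1.
v=3: a=3^0·(≡1), b=3^3·(≡2) mod 3; (1|3)=+1, (2|3)=-1; (−1)^{0·3·1}·(+1)^3·(-1)^0 = +1.
v=∞: 7 > 0 and -15015 < 0  ⇒  (a,b)_∞ = +1.
v=11: a=11^2·(≡2), b=11^1·(≡2) mod 11; (2|11)=-1, (2|11)=-1; (−1)^{2·1·5}·(-1)^1·(-1)^2 = -1.
v=5: a=5^4·(≡2), b=5^-1·(≡3) mod 5; (2|5)=-1, (3|5)=-1; (−1)^{4·-1·2}·(-1)^-1·(-1)^4 = -1.
|Ram(7, -15015)| = 4, even; anisotropic at {5, 7, 11, 13}.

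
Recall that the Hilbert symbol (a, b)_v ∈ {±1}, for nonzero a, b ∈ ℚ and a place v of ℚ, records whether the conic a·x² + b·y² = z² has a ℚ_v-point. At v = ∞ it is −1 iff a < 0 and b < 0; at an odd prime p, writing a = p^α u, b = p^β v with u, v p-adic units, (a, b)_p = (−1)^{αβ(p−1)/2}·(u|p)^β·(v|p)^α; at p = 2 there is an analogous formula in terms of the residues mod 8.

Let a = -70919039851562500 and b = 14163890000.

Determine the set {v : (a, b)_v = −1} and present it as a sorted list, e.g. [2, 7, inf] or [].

Mod squares: a ≡ -1105, b ≡ 29. Check v ∈ {∞, 2, 5, 13, 17, 29}.
v=13: a=13^3·(≡11), b=13^2·(≡1) mod 13; (11|13)=-1, (1|13)=+1; (−1)^{3·2·6}·(-1)^2·(+1)^3 = +1.
v=2: v_2(a)=2, v_2(b)=4; units ≡ 7, 5 (mod 8); ε·ε+αω+βω = 1·0+2·1+4·0 ≡ 0  ⇒  (a,b)_2 = +1.
v=5: a=5^9·(≡1), b=5^4·(≡4) mod 5; (1|5)=+1, (4|5)=+1; (−1)^{9·4·2}·(+1)^4·(+1)^9 = +1.
v=29: a=29^2·(≡10), b=29^1·(≡4) mod 29; (10|29)=-1, (4|29)=+1; (−1)^{2·1·14}·(-1)^1·(+1)^2 = -1.
v=∞: -1105 < 0 and 29 > 0  ⇒  (a,b)_∞ = +1.
v=17: a=17^3·(≡11), b=17^2·(≡3) mod 17; (11|17)=-1, (3|17)=-1; (−1)^{3·2·8}·(-1)^2·(-1)^3 = -1.
Ram(-1105, 29) = {17, 29}; no ℚ_17-point on the conic.

[17, 29]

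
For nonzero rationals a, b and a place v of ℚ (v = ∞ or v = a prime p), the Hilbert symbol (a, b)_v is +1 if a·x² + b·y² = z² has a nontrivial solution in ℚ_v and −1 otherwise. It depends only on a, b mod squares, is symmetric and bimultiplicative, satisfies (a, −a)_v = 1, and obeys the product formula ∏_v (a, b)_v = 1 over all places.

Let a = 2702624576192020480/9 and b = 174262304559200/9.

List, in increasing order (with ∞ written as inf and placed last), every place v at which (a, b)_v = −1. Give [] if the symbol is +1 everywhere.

Mod squares: a ≡ 68926330, b ≡ 73718. Check v ∈ {∞, 2, 3, 5, 7, 11, 13, 17, 29, 31, 41}.
v=29: a=29^1·(≡27), b=29^1·(≡12) mod 29; (27|29)=-1, (12|29)=-1; (−1)^{1·1·14}·(-1)^1·(-1)^1 = +1.
v=3: a=3^-2·(≡1), b=3^-2·(≡2) mod 3; (1|3)=+1, (2|3)=-1; (−1)^{-2·-2·1}·(+1)^-2·(-1)^-2 = +1.
v=41: a=41^1·(≡34), b=41^1·(≡17) mod 41; (34|41)=-1, (17|41)=-1; (−1)^{1·1·20}·(-1)^1·(-1)^1 = +1.
v=13: a=13^2·(≡6), b=13^2·(≡7) mod 13; (6|13)=-1, (7|13)=-1; (−1)^{2·2·6}·(-1)^2·(-1)^2 = +1.
v=11: a=11^1·(≡4), b=11^2·(≡8) mod 11; (4|11)=+1, (8|11)=-1; (−1)^{1·2·5}·(+1)^2·(-1)^1 = -1.
v=2: v_2(a)=15, v_2(b)=5; units ≡ 5, 3 (mod 8); ε·ε+αω+βω = 0·1+15·1+5·1 ≡ 0  ⇒  (a,b)_2 = +1.
v=31: a=31^1·(≡24), b=31^1·(≡11) mod 31; (24|31)=-1, (11|31)=-1; (−1)^{1·1·15}·(-1)^1·(-1)^1 = -1.
v=5: a=5^1·(≡4), b=5^2·(≡2) mod 5; (4|5)=+1, (2|5)=-1; (−1)^{1·2·2}·(+1)^2·(-1)^1 = -1.
v=∞: 68926330 > 0 and 73718 > 0  ⇒  (a,b)_∞ = +1.
v=17: a=17^3·(≡7), b=17^2·(≡5) mod 17; (7|17)=-1, (5|17)=-1; (−1)^{3·2·8}·(-1)^2·(-1)^3 = -1.
v=7: a=7^2·(≡2), b=7^0·(≡2) mod 7; (2|7)=+1, (2|7)=+1; (−1)^{2·0·3}·(+1)^0·(+1)^2 = +1.
Ram(68926330, 73718) = {5, 11, 17, 31}; no ℚ_5-point on the conic.

[5, 11, 17, 31]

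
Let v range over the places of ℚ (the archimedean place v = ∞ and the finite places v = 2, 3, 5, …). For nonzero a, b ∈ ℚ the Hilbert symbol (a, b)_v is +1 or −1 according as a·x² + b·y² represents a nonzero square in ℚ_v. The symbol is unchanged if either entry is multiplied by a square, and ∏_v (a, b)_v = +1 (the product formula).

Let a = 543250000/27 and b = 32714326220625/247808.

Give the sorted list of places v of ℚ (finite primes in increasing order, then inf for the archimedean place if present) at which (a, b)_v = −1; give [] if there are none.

[41, 53]

Mod squares: a ≡ 6519, b ≡ 91266. Check v ∈ {∞, 2, 3, 5, 7, 11, 17, 41, 53}.
v=41: a=41^1·(≡33), b=41^1·(≡6) mod 41; (33|41)=+1, (6|41)=-1; (−1)^{1·1·20}·(+1)^1·(-1)^1 = -1.
v=3: a=3^-3·(≡1), b=3^5·(≡2) mod 3; (1|3)=+1, (2|3)=-1; (−1)^{-3·5·1}·(+1)^5·(-1)^-3 = +1.
v=2: v_2(a)=4, v_2(b)=-11; units ≡ 7, 1 (mod 8); ε·ε+αω+βω = 1·0+4·0+-11·0 ≡ 0  ⇒  (a,b)_2 = +1.
v=11: a=11^0·(≡8), b=11^-2·(≡8) mod 11; (8|11)=-1, (8|11)=-1; (−1)^{0·-2·5}·(-1)^-2·(-1)^0 = +1.
v=53: a=53^1·(≡24), b=53^1·(≡41) mod 53; (24|53)=+1, (41|53)=-1; (−1)^{1·1·26}·(+1)^1·(-1)^1 = -1.
v=5: a=5^6·(≡4), b=5^4·(≡1) mod 5; (4|5)=+1, (1|5)=+1; (−1)^{6·4·2}·(+1)^4·(+1)^6 = +1.
v=17: a=17^0·(≡4), b=17^2·(≡7) mod 17; (4|17)=+1, (7|17)=-1; (−1)^{0·2·8}·(+1)^2·(-1)^0 = +1.
v=∞: 6519 > 0 and 91266 > 0  ⇒  (a,b)_∞ = +1.
v=7: a=7^0·(≡1), b=7^3·(≡4) mod 7; (1|7)=+1, (4|7)=+1; (−1)^{0·3·3}·(+1)^3·(+1)^0 = +1.
(6519, 91266 / ℚ) ramifies at {41, 53}: a division algebra.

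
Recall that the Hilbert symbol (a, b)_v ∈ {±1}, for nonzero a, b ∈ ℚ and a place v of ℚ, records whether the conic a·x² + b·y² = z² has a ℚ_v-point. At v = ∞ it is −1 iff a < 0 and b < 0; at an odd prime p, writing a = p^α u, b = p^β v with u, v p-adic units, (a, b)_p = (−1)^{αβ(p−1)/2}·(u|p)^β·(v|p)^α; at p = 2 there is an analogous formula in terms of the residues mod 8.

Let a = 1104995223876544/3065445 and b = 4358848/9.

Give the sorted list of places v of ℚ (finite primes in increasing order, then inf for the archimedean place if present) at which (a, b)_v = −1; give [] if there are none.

[2, 5, 11, 31]

(a, b) ≡ (509795, 403) mod (ℚ^×)²; places V = {2, 3, 5, 7, 11, 13, 23, 29, 31, ∞}.
(a,b)_∞: sgn(509795)=+, sgn(403)=+, so +1.
(a,b)_5: α=-1, u≡1; β=0, v≡2 (mod 5); (1|5)=+1, (2|5)=-1; sign (−1)^0·+1^0·-1^-1 = -1.
(a,b)_23: α=1, u≡12; β=0, v≡8 (mod 23); (12|23)=+1, (8|23)=+1; sign (−1)^0·+1^0·+1^1 = +1.
(a,b)_11: α=3, u≡10; β=0, v≡6 (mod 11); (10|11)=-1, (6|11)=-1; sign (−1)^0·-1^0·-1^3 = -1.
(a,b)_13: α=5, u≡8; β=3, v≡11 (mod 13); (8|13)=-1, (11|13)=-1; sign (−1)^0·-1^3·-1^5 = +1.
(a,b)_7: α=2, u≡3; β=0, v≡2 (mod 7); (3|7)=-1, (2|7)=+1; sign (−1)^0·-1^0·+1^2 = +1.
(a,b)_2: α=6, β=6; u≡3, v≡3 (mod 8); ε(u)ε(v)=1·1, αω(v)=6·1, βω(u)=6·1; sum ≡ 1  ⇒  -1.
(a,b)_31: α=1, u≡17; β=1, v≡6 (mod 31); (17|31)=-1, (6|31)=-1; sign (−1)^1·-1^1·-1^1 = -1.
(a,b)_3: α=-6, u≡2; β=-2, v≡1 (mod 3); (2|3)=-1, (1|3)=+1; sign (−1)^0·-1^-2·+1^-6 = +1.
(a,b)_29: α=-2, u≡20; β=0, v≡10 (mod 29); (20|29)=+1, (10|29)=-1; sign (−1)^0·+1^0·-1^-2 = +1.
|Ram(509795, 403)| = 4, even; anisotropic at {2, 5, 11, 31}.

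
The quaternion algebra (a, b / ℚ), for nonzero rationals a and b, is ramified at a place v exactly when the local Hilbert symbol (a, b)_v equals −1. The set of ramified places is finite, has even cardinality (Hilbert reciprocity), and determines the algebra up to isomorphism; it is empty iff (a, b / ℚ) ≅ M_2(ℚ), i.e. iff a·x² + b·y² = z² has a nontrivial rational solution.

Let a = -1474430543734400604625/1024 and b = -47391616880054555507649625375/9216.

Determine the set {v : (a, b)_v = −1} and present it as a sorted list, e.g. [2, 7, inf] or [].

(a, b) ≡ (-2147665, -1580342335) mod (ℚ^×)²; places V = {2, 3, 5, 7, 11, 13, 19, 31, 37, 41, 47, ∞}.
(a,b)_11: α=0, u≡2; β=3, v≡7 (mod 11); (2|11)=-1, (7|11)=-1; sign (−1)^0·-1^3·-1^0 = -1.
(a,b)_7: α=2, u≡6; β=2, v≡4 (mod 7); (6|7)=-1, (4|7)=+1; sign (−1)^0·-1^2·+1^2 = +1.
(a,b)_13: α=1, u≡1; β=1, v≡3 (mod 13); (1|13)=+1, (3|13)=+1; sign (−1)^0·+1^1·+1^1 = +1.
(a,b)_37: α=1, u≡14; β=1, v≡31 (mod 37); (14|37)=-1, (31|37)=-1; sign (−1)^0·-1^1·-1^1 = +1.
(a,b)_5: α=3, u≡2; β=3, v≡2 (mod 5); (2|5)=-1, (2|5)=-1; sign (−1)^0·-1^3·-1^3 = +1.
(a,b)_∞: sgn(-2147665)=−, sgn(-1580342335)=−, so -1.
(a,b)_31: α=4, u≡27; β=5, v≡7 (mod 31); (27|31)=-1, (7|31)=+1; sign (−1)^0·-1^5·+1^4 = -1.
(a,b)_47: α=1, u≡25; β=1, v≡1 (mod 47); (25|47)=+1, (1|47)=+1; sign (−1)^1·+1^1·+1^1 = -1.
(a,b)_3: α=0, u≡2; β=-2, v≡2 (mod 3); (2|3)=-1, (2|3)=-1; sign (−1)^0·-1^-2·-1^0 = +1.
(a,b)_19: α=3, u≡13; β=4, v≡14 (mod 19); (13|19)=-1, (14|19)=-1; sign (−1)^0·-1^4·-1^3 = -1.
(a,b)_2: α=-10, β=-10; u≡7, v≡1 (mod 8); ε(u)ε(v)=1·0, αω(v)=-10·0, βω(u)=-10·0; sum ≡ 0  ⇒  +1.
(a,b)_41: α=2, u≡12; β=3, v≡11 (mod 41); (12|41)=-1, (11|41)=-1; sign (−1)^0·-1^3·-1^2 = -1.
(-2147665, -1580342335 / ℚ) ramifies at {11, 19, 31, 41, 47, ∞}: a division algebra.

[11, 19, 31, 41, 47, inf]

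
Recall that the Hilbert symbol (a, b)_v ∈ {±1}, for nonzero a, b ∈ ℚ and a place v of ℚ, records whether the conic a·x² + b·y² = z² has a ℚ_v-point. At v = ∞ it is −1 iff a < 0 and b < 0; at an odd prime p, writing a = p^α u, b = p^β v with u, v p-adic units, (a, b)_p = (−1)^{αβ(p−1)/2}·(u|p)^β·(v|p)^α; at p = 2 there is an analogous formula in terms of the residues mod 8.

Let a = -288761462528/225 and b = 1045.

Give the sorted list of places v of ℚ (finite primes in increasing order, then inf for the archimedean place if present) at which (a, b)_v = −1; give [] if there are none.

Mod squares: a ≡ -527, b ≡ 1045. Check v ∈ {∞, 2, 3, 5, 7, 11, 17, 19, 31}.
v=19: a=19^2·(≡4), b=19^1·(≡17) mod 19; (4|19)=+1, (17|19)=+1; (−1)^{2·1·9}·(+1)^1·(+1)^2 = +1.
v=11: a=11^2·(≡5), b=11^1·(≡7) mod 11; (5|11)=+1, (7|11)=-1; (−1)^{2·1·5}·(+1)^1·(-1)^2 = +1.
v=3: a=3^-2·(≡1), b=3^0·(≡1) mod 3; (1|3)=+1, (1|3)=+1; (−1)^{-2·0·1}·(+1)^0·(+1)^-2 = +1.
v=5: a=5^-2·(≡3), b=5^1·(≡4) mod 5; (3|5)=-1, (4|5)=+1; (−1)^{-2·1·2}·(-1)^1·(+1)^-2 = -1.
v=2: v_2(a)=8, v_2(b)=0; units ≡ 1, 5 (mod 8); ε·ε+αω+βω = 0·0+8·1+0·0 ≡ 0  ⇒  (a,b)_2 = +1.
v=17: a=17^1·(≡5), b=17^0·(≡8) mod 17; (5|17)=-1, (8|17)=+1; (−1)^{1·0·8}·(-1)^0·(+1)^1 = +1.
v=31: a=31^1·(≡8), b=31^0·(≡22) mod 31; (8|31)=+1, (22|31)=-1; (−1)^{1·0·15}·(+1)^0·(-1)^1 = -1.
v=∞: -527 < 0 and 1045 > 0  ⇒  (a,b)_∞ = +1.
v=7: a=7^2·(≡6), b=7^0·(≡2) mod 7; (6|7)=-1, (2|7)=+1; (−1)^{2·0·3}·(-1)^0·(+1)^2 = +1.
Ram(-527, 1045) = {5, 31}; no ℚ_5-point on the conic.

[5, 31]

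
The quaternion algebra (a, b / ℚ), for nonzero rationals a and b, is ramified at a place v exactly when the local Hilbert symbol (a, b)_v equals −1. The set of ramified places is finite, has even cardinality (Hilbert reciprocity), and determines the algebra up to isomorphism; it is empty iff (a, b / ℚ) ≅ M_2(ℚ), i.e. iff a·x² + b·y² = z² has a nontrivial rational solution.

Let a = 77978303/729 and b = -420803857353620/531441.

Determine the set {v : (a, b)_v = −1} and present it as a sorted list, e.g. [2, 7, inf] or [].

[2, 5, 13, 17]

Mod squares: a ≡ 147407, b ≡ -5. Check v ∈ {∞, 2, 3, 5, 13, 17, 23, 29}.
v=23: a=23^3·(≡11), b=23^6·(≡12) mod 23; (11|23)=-1, (12|23)=+1; (−1)^{3·6·11}·(-1)^6·(+1)^3 = +1.
v=2: v_2(a)=0, v_2(b)=2; units ≡ 7, 3 (mod 8); ε·ε+αω+βω = 1·1+0·1+2·0 ≡ 1  ⇒  (a,b)_2 = -1.
v=13: a=13^1·(≡1), b=13^2·(≡2) mod 13; (1|13)=+1, (2|13)=-1; (−1)^{1·2·6}·(+1)^2·(-1)^1 = -1.
v=∞: 147407 > 0 and -5 < 0  ⇒  (a,b)_∞ = +1.
v=5: a=5^0·(≡2), b=5^1·(≡1) mod 5; (2|5)=-1, (1|5)=+1; (−1)^{0·1·2}·(-1)^1·(+1)^0 = -1.
v=17: a=17^1·(≡16), b=17^0·(≡14) mod 17; (16|17)=+1, (14|17)=-1; (−1)^{1·0·8}·(+1)^0·(-1)^1 = -1.
v=3: a=3^-6·(≡2), b=3^-12·(≡1) mod 3; (2|3)=-1, (1|3)=+1; (−1)^{-6·-12·1}·(-1)^-12·(+1)^-6 = +1.
v=29: a=29^1·(≡14), b=29^2·(≡5) mod 29; (14|29)=-1, (5|29)=+1; (−1)^{1·2·14}·(-1)^2·(+1)^1 = +1.
Ram(147407, -5) = {2, 5, 13, 17}; no ℚ_2-point on the conic.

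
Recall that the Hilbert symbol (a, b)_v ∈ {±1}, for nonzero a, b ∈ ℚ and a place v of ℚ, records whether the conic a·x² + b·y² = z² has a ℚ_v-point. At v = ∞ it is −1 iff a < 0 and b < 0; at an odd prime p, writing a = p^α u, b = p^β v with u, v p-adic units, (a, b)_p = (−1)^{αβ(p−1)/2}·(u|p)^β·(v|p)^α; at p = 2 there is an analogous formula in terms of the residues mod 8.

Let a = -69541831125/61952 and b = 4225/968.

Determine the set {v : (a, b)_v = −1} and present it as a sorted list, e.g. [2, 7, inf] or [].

Mod squares: a ≡ -406410, b ≡ 2. Check v ∈ {∞, 2, 3, 5, 11, 13, 19, 23, 31}.
v=11: a=11^-2·(≡6), b=11^-2·(≡7) mod 11; (6|11)=-1, (7|11)=-1; (−1)^{-2·-2·5}·(-1)^-2·(-1)^-2 = +1.
v=2: v_2(a)=-9, v_2(b)=-3; units ≡ 3, 1 (mod 8); ε·ε+αω+βω = 1·0+-9·0+-3·1 ≡ 1  ⇒  (a,b)_2 = -1.
v=∞: -406410 < 0 and 2 > 0  ⇒  (a,b)_∞ = +1.
v=13: a=13^2·(≡12), b=13^2·(≡2) mod 13; (12|13)=+1, (2|13)=-1; (−1)^{2·2·6}·(+1)^2·(-1)^2 = +1.
v=19: a=19^1·(≡9), b=19^0·(≡12) mod 19; (9|19)=+1, (12|19)=-1; (−1)^{1·0·9}·(+1)^0·(-1)^1 = -1.
v=31: a=31^1·(≡15), b=31^0·(≡19) mod 31; (15|31)=-1, (19|31)=+1; (−1)^{1·0·15}·(-1)^0·(+1)^1 = +1.
v=3: a=3^5·(≡1), b=3^0·(≡2) mod 3; (1|3)=+1, (2|3)=-1; (−1)^{5·0·1}·(+1)^0·(-1)^5 = -1.
v=5: a=5^3·(≡3), b=5^2·(≡3) mod 5; (3|5)=-1, (3|5)=-1; (−1)^{3·2·2}·(-1)^2·(-1)^3 = -1.
v=23: a=23^1·(≡7), b=23^0·(≡8) mod 23; (7|23)=-1, (8|23)=+1; (−1)^{1·0·11}·(-1)^0·(+1)^1 = +1.
|Ram(-406410, 2)| = 4, even; anisotropic at {2, 3, 5, 19}.

[2, 3, 5, 19]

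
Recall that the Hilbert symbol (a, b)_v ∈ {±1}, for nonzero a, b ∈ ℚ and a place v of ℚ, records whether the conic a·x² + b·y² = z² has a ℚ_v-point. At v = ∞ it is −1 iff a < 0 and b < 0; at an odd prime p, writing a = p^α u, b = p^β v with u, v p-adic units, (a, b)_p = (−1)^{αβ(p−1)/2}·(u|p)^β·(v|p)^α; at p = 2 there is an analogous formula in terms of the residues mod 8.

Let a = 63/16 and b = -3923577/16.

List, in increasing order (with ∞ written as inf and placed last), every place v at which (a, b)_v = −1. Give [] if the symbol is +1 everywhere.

(a, b) ≡ (7, -8897) mod (ℚ^×)²; places V = {2, 3, 7, 31, 41, ∞}.
(a,b)_2: α=-4, β=-4; u≡7, v≡7 (mod 8); ε(u)ε(v)=1·1, αω(v)=-4·0, βω(u)=-4·0; sum ≡ 1  ⇒  -1.
(a,b)_41: α=0, u≡27; β=1, v≡28 (mod 41); (27|41)=-1, (28|41)=-1; sign (−1)^0·-1^1·-1^0 = -1.
(a,b)_7: α=1, u≡1; β=3, v≡3 (mod 7); (1|7)=+1, (3|7)=-1; sign (−1)^1·+1^3·-1^1 = +1.
(a,b)_3: α=2, u≡1; β=2, v≡1 (mod 3); (1|3)=+1, (1|3)=+1; sign (−1)^0·+1^2·+1^2 = +1.
(a,b)_31: α=0, u≡2; β=1, v≡12 (mod 31); (2|31)=+1, (12|31)=-1; sign (−1)^0·+1^1·-1^0 = +1.
(a,b)_∞: sgn(7)=+, sgn(-8897)=−, so +1.
(7, -8897 / ℚ) ramifies at {2, 41}: a division algebra.

[2, 41]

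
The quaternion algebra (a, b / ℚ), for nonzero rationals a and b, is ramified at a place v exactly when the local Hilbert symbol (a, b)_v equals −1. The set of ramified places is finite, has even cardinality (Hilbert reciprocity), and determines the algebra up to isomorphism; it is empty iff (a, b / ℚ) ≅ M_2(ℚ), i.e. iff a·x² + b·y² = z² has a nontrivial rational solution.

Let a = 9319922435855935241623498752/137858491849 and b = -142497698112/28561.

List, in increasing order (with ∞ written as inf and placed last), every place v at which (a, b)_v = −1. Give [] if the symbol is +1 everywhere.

(a, b) ≡ (9367, -103037) mod (ℚ^×)²; places V = {2, 3, 7, 11, 13, 17, 19, 29, ∞}.
(a,b)_29: α=3, u≡1; β=1, v≡3 (mod 29); (1|29)=+1, (3|29)=-1; sign (−1)^0·+1^1·-1^3 = -1.
(a,b)_11: α=2, u≡2; β=1, v≡1 (mod 11); (2|11)=-1, (1|11)=+1; sign (−1)^0·-1^1·+1^2 = -1.
(a,b)_7: α=10, u≡1; β=4, v≡6 (mod 7); (1|7)=+1, (6|7)=-1; sign (−1)^0·+1^4·-1^10 = +1.
(a,b)_2: α=12, β=6; u≡7, v≡3 (mod 8); ε(u)ε(v)=1·1, αω(v)=12·1, βω(u)=6·0; sum ≡ 1  ⇒  -1.
(a,b)_∞: sgn(9367)=+, sgn(-103037)=−, so +1.
(a,b)_3: α=4, u≡1; β=2, v≡1 (mod 3); (1|3)=+1, (1|3)=+1; sign (−1)^0·+1^2·+1^4 = +1.
(a,b)_13: α=-10, u≡6; β=-4, v≡10 (mod 13); (6|13)=-1, (10|13)=+1; sign (−1)^0·-1^-4·+1^-10 = +1.
(a,b)_17: α=3, u≡3; β=1, v≡4 (mod 17); (3|17)=-1, (4|17)=+1; sign (−1)^0·-1^1·+1^3 = -1.
(a,b)_19: α=3, u≡10; β=1, v≡11 (mod 19); (10|19)=-1, (11|19)=+1; sign (−1)^1·-1^1·+1^3 = +1.
Ram(9367, -103037) = {2, 11, 17, 29}; no ℚ_2-point on the conic.

[2, 11, 17, 29]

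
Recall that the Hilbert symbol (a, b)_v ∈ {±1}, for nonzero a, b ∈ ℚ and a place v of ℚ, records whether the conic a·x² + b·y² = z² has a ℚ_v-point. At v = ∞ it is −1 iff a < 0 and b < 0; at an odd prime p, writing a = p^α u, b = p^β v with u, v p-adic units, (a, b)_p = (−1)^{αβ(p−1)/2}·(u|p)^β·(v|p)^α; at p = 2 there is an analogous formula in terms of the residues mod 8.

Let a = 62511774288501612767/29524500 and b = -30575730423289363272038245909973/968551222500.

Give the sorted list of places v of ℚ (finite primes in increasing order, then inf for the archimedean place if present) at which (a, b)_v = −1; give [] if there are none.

Mod squares: a ≡ 1137235, b ≡ -5957. Check v ∈ {∞, 2, 3, 5, 7, 11, 19, 23, 29, 31, 37}.
v=2: v_2(a)=-2, v_2(b)=-2; units ≡ 3, 3 (mod 8); ε·ε+αω+βω = 1·1+-2·1+-2·1 ≡ 1  ⇒  (a,b)_2 = -1.
v=5: a=5^-3·(≡2), b=5^-4·(≡2) mod 5; (2|5)=-1, (2|5)=-1; (−1)^{-3·-4·2}·(-1)^-4·(-1)^-3 = -1.
v=7: a=7^2·(≡1), b=7^3·(≡5) mod 7; (1|7)=+1, (5|7)=-1; (−1)^{2·3·3}·(+1)^3·(-1)^2 = +1.
v=31: a=31^1·(≡17), b=31^2·(≡15) mod 31; (17|31)=-1, (15|31)=-1; (−1)^{1·2·15}·(-1)^2·(-1)^1 = -1.
v=23: a=23^5·(≡4), b=23^7·(≡22) mod 23; (4|23)=+1, (22|23)=-1; (−1)^{5·7·11}·(+1)^7·(-1)^5 = +1.
v=37: a=37^2·(≡10), b=37^3·(≡8) mod 37; (10|37)=+1, (8|37)=-1; (−1)^{2·3·18}·(+1)^3·(-1)^2 = +1.
v=∞: 1137235 > 0 and -5957 < 0  ⇒  (a,b)_∞ = +1.
v=3: a=3^-10·(≡1), b=3^-18·(≡1) mod 3; (1|3)=+1, (1|3)=+1; (−1)^{-10·-18·1}·(+1)^-18·(+1)^-10 = +1.
v=11: a=11^5·(≡7), b=11^6·(≡4) mod 11; (7|11)=-1, (4|11)=+1; (−1)^{5·6·5}·(-1)^6·(+1)^5 = +1.
v=29: a=29^1·(≡22), b=29^2·(≡17) mod 29; (22|29)=+1, (17|29)=-1; (−1)^{1·2·14}·(+1)^2·(-1)^1 = -1.
v=19: a=19^0·(≡7), b=19^2·(≡11) mod 19; (7|19)=+1, (11|19)=+1; (−1)^{0·2·9}·(+1)^2·(+1)^0 = +1.
|Ram(1137235, -5957)| = 4, even; anisotropic at {2, 5, 29, 31}.

[2, 5, 29, 31]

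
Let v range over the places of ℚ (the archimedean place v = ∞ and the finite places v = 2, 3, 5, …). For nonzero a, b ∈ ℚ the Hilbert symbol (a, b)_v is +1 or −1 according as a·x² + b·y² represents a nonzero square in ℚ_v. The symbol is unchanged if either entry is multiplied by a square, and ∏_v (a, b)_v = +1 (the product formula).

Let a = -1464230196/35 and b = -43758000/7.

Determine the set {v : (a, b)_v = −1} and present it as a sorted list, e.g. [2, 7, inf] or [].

[7, 13, 17, inf]

Mod squares: a ≡ -7735, b ≡ -85085. Check v ∈ {∞, 2, 3, 5, 7, 11, 13, 17}.
v=13: a=13^3·(≡9), b=13^1·(≡11) mod 13; (9|13)=+1, (11|13)=-1; (−1)^{3·1·6}·(+1)^1·(-1)^3 = -1.
v=11: a=11^2·(≡1), b=11^1·(≡1) mod 11; (1|11)=+1, (1|11)=+1; (−1)^{2·1·5}·(+1)^1·(+1)^2 = +1.
v=2: v_2(a)=2, v_2(b)=4; units ≡ 1, 3 (mod 8); ε·ε+αω+βω = 0·1+2·1+4·0 ≡ 0  ⇒  (a,b)_2 = +1.
v=7: a=7^-1·(≡1), b=7^-1·(≡1) mod 7; (1|7)=+1, (1|7)=+1; (−1)^{-1·-1·3}·(+1)^-1·(+1)^-1 = -1.
v=5: a=5^-1·(≡2), b=5^3·(≡3) mod 5; (2|5)=-1, (3|5)=-1; (−1)^{-1·3·2}·(-1)^3·(-1)^-1 = +1.
v=17: a=17^1·(≡9), b=17^1·(≡3) mod 17; (9|17)=+1, (3|17)=-1; (−1)^{1·1·8}·(+1)^1·(-1)^1 = -1.
v=∞: -7735 < 0 and -85085 < 0  ⇒  (a,b)_∞ = -1.
v=3: a=3^4·(≡2), b=3^2·(≡1) mod 3; (2|3)=-1, (1|3)=+1; (−1)^{4·2·1}·(-1)^2·(+1)^4 = +1.
|Ram(-7735, -85085)| = 4, even; anisotropic at {7, 13, 17, ∞}.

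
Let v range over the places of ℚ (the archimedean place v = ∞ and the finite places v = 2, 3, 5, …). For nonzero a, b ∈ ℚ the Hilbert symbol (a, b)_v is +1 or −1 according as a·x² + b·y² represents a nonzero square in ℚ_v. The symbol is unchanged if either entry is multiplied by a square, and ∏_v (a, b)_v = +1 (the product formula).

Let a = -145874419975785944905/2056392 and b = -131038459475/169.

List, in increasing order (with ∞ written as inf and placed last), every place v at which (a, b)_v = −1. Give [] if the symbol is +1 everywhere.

(a, b) ≡ (-22610, -3059) mod (ℚ^×)²; places V = {2, 3, 5, 7, 11, 13, 17, 19, 23, ∞}.
(a,b)_19: α=1, u≡16; β=1, v≡13 (mod 19); (16|19)=+1, (13|19)=-1; sign (−1)^1·+1^1·-1^1 = +1.
(a,b)_17: α=3, u≡4; β=2, v≡15 (mod 17); (4|17)=+1, (15|17)=+1; sign (−1)^0·+1^2·+1^3 = +1.
(a,b)_5: α=1, u≡2; β=2, v≡4 (mod 5); (2|5)=-1, (4|5)=+1; sign (−1)^0·-1^2·+1^1 = +1.
(a,b)_∞: sgn(-22610)=−, sgn(-3059)=−, so -1.
(a,b)_11: α=4, u≡6; β=2, v≡8 (mod 11); (6|11)=-1, (8|11)=-1; sign (−1)^0·-1^2·-1^4 = +1.
(a,b)_23: α=2, u≡17; β=1, v≡5 (mod 23); (17|23)=-1, (5|23)=-1; sign (−1)^0·-1^1·-1^2 = -1.
(a,b)_7: α=9, u≡4; β=3, v≡1 (mod 7); (4|7)=+1, (1|7)=+1; sign (−1)^1·+1^3·+1^9 = -1.
(a,b)_2: α=-3, β=0; u≡7, v≡5 (mod 8); ε(u)ε(v)=1·0, αω(v)=-3·1, βω(u)=0·0; sum ≡ 1  ⇒  -1.
(a,b)_3: α=-2, u≡1; β=0, v≡1 (mod 3); (1|3)=+1, (1|3)=+1; sign (−1)^0·+1^0·+1^-2 = +1.
(a,b)_13: α=-4, u≡12; β=-2, v≡12 (mod 13); (12|13)=+1, (12|13)=+1; sign (−1)^0·+1^-2·+1^-4 = +1.
Ram(-22610, -3059) = {2, 7, 23, ∞}; no ℚ_2-point on the conic.

[2, 7, 23, inf]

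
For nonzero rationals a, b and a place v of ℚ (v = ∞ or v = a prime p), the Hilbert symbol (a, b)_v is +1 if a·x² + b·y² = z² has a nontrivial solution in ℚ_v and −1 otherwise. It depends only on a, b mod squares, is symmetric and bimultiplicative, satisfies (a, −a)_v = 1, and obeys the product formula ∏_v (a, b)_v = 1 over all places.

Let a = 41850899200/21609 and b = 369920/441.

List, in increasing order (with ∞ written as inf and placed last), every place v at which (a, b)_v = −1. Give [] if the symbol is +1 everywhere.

[5, 17]

(a, b) ≡ (187, 5) mod (ℚ^×)²; places V = {2, 3, 5, 7, 11, 17, ∞}.
(a,b)_17: α=3, u≡3; β=2, v≡12 (mod 17); (3|17)=-1, (12|17)=-1; sign (−1)^0·-1^2·-1^3 = -1.
(a,b)_3: α=-2, u≡1; β=-2, v≡2 (mod 3); (1|3)=+1, (2|3)=-1; sign (−1)^0·+1^-2·-1^-2 = +1.
(a,b)_2: α=8, β=8; u≡3, v≡5 (mod 8); ε(u)ε(v)=1·0, αω(v)=8·1, βω(u)=8·1; sum ≡ 0  ⇒  +1.
(a,b)_7: α=-4, u≡6; β=-2, v≡6 (mod 7); (6|7)=-1, (6|7)=-1; sign (−1)^0·-1^-2·-1^-4 = +1.
(a,b)_11: α=3, u≡6; β=0, v≡1 (mod 11); (6|11)=-1, (1|11)=+1; sign (−1)^0·-1^0·+1^3 = +1.
(a,b)_5: α=2, u≡2; β=1, v≡4 (mod 5); (2|5)=-1, (4|5)=+1; sign (−1)^0·-1^1·+1^2 = -1.
(a,b)_∞: sgn(187)=+, sgn(5)=+, so +1.
|Ram(187, 5)| = 2, even; anisotropic at {5, 17}.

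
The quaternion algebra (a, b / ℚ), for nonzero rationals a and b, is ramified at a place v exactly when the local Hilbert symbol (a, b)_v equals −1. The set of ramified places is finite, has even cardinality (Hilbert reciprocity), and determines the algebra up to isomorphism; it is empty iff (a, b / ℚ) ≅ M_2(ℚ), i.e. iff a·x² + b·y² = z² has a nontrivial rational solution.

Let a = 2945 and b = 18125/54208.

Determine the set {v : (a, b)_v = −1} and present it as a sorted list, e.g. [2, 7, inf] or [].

(a, b) ≡ (2945, 203) mod (ℚ^×)²; places V = {2, 5, 7, 11, 19, 29, 31, ∞}.
(a,b)_29: α=0, u≡16; β=1, v≡23 (mod 29); (16|29)=+1, (23|29)=+1; sign (−1)^0·+1^1·+1^0 = +1.
(a,b)_31: α=1, u≡2; β=0, v≡15 (mod 31); (2|31)=+1, (15|31)=-1; sign (−1)^0·+1^0·-1^1 = -1.
(a,b)_7: α=0, u≡5; β=-1, v≡1 (mod 7); (5|7)=-1, (1|7)=+1; sign (−1)^0·-1^-1·+1^0 = -1.
(a,b)_11: α=0, u≡8; β=-2, v≡1 (mod 11); (8|11)=-1, (1|11)=+1; sign (−1)^0·-1^-2·+1^0 = +1.
(a,b)_5: α=1, u≡4; β=4, v≡3 (mod 5); (4|5)=+1, (3|5)=-1; sign (−1)^0·+1^4·-1^1 = -1.
(a,b)_∞: sgn(2945)=+, sgn(203)=+, so +1.
(a,b)_2: α=0, β=-6; u≡1, v≡3 (mod 8); ε(u)ε(v)=0·1, αω(v)=0·1, βω(u)=-6·0; sum ≡ 0  ⇒  +1.
(a,b)_19: α=1, u≡3; β=0, v≡18 (mod 19); (3|19)=-1, (18|19)=-1; sign (−1)^0·-1^0·-1^1 = -1.
Ram(2945, 203) = {5, 7, 19, 31}; no ℚ_5-point on the conic.

[5, 7, 19, 31]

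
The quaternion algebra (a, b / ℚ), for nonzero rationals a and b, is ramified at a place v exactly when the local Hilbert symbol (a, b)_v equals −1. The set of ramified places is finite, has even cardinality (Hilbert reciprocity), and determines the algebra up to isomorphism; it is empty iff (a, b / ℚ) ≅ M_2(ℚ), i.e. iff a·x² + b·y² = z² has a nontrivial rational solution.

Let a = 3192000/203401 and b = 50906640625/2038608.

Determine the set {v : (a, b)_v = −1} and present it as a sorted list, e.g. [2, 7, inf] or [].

[5, 7, 13, 19]

(a, b) ≡ (1995, 13) mod (ℚ^×)²; places V = {2, 3, 5, 7, 11, 13, 19, 41, ∞}.
(a,b)_41: α=-2, u≡7; β=0, v≡28 (mod 41); (7|41)=-1, (28|41)=-1; sign (−1)^0·-1^0·-1^-2 = +1.
(a,b)_13: α=0, u≡2; β=-1, v≡10 (mod 13); (2|13)=-1, (10|13)=+1; sign (−1)^0·-1^-1·+1^0 = -1.
(a,b)_2: α=6, β=-4; u≡3, v≡5 (mod 8); ε(u)ε(v)=1·0, αω(v)=6·1, βω(u)=-4·1; sum ≡ 0  ⇒  +1.
(a,b)_∞: sgn(1995)=+, sgn(13)=+, so +1.
(a,b)_3: α=1, u≡2; β=-4, v≡1 (mod 3); (2|3)=-1, (1|3)=+1; sign (−1)^0·-1^-4·+1^1 = +1.
(a,b)_19: α=1, u≡13; β=4, v≡14 (mod 19); (13|19)=-1, (14|19)=-1; sign (−1)^0·-1^4·-1^1 = -1.
(a,b)_7: α=1, u≡3; β=0, v≡3 (mod 7); (3|7)=-1, (3|7)=-1; sign (−1)^0·-1^0·-1^1 = -1.
(a,b)_5: α=3, u≡1; β=8, v≡2 (mod 5); (1|5)=+1, (2|5)=-1; sign (−1)^0·+1^8·-1^3 = -1.
(a,b)_11: α=-2, u≡1; β=-2, v≡7 (mod 11); (1|11)=+1, (7|11)=-1; sign (−1)^0·+1^-2·-1^-2 = +1.
|Ram(1995, 13)| = 4, even; anisotropic at {5, 7, 13, 19}.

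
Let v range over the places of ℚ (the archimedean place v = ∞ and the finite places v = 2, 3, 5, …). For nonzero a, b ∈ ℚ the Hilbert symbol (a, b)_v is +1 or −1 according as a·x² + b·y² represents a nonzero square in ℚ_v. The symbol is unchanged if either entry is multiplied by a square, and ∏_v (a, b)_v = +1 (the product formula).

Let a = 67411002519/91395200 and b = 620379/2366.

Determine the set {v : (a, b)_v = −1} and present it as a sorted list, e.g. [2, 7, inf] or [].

[2, 7, 37, 43]

(a, b) ≡ (512302, 11914) mod (ℚ^×)²; places V = {2, 3, 5, 7, 13, 19, 23, 37, 43, ∞}.
(a,b)_7: α=1, u≡2; β=-1, v≡2 (mod 7); (2|7)=+1, (2|7)=+1; sign (−1)^1·+1^-1·+1^1 = -1.
(a,b)_19: α=2, u≡5; β=0, v≡1 (mod 19); (5|19)=+1, (1|19)=+1; sign (−1)^0·+1^0·+1^2 = +1.
(a,b)_43: α=1, u≡18; β=0, v≡18 (mod 43); (18|43)=-1, (18|43)=-1; sign (−1)^0·-1^0·-1^1 = -1.
(a,b)_13: α=-4, u≡8; β=-2, v≡6 (mod 13); (8|13)=-1, (6|13)=-1; sign (−1)^0·-1^-2·-1^-4 = +1.
(a,b)_3: α=6, u≡1; β=6, v≡1 (mod 3); (1|3)=+1, (1|3)=+1; sign (−1)^0·+1^6·+1^6 = +1.
(a,b)_∞: sgn(512302)=+, sgn(11914)=+, so +1.
(a,b)_5: α=-2, u≡3; β=0, v≡4 (mod 5); (3|5)=-1, (4|5)=+1; sign (−1)^0·-1^0·+1^-2 = +1.
(a,b)_2: α=-7, β=-1; u≡7, v≡5 (mod 8); ε(u)ε(v)=1·0, αω(v)=-7·1, βω(u)=-1·0; sum ≡ 1  ⇒  -1.
(a,b)_37: α=1, u≡5; β=1, v≡34 (mod 37); (5|37)=-1, (34|37)=+1; sign (−1)^0·-1^1·+1^1 = -1.
(a,b)_23: α=1, u≡22; β=1, v≡2 (mod 23); (22|23)=-1, (2|23)=+1; sign (−1)^1·-1^1·+1^1 = +1.
Ram(512302, 11914) = {2, 7, 37, 43}; no ℚ_2-point on the conic.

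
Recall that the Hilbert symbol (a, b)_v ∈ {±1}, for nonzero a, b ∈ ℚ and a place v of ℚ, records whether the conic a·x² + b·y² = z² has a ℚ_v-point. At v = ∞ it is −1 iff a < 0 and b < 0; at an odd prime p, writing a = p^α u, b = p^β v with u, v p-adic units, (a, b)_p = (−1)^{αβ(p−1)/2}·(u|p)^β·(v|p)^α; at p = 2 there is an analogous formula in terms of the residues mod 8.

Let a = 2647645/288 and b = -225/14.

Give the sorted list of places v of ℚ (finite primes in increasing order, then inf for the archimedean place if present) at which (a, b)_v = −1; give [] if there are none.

[2, 11]

Mod squares: a ≡ 10010, b ≡ -14. Check v ∈ {∞, 2, 3, 5, 7, 11, 13, 23}.
v=∞: 10010 > 0 and -14 < 0  ⇒  (a,b)_∞ = +1.
v=23: a=23^2·(≡5), b=23^0·(≡2) mod 23; (5|23)=-1, (2|23)=+1; (−1)^{2·0·11}·(-1)^0·(+1)^2 = +1.
v=2: v_2(a)=-5, v_2(b)=-1; units ≡ 5, 1 (mod 8); ε·ε+αω+βω = 0·0+-5·0+-1·1 ≡ 1  ⇒  (a,b)_2 = -1.
v=11: a=11^1·(≡2), b=11^0·(≡2) mod 11; (2|11)=-1, (2|11)=-1; (−1)^{1·0·5}·(-1)^0·(-1)^1 = -1.
v=3: a=3^-2·(≡2), b=3^2·(≡1) mod 3; (2|3)=-1, (1|3)=+1; (−1)^{-2·2·1}·(-1)^2·(+1)^-2 = +1.
v=5: a=5^1·(≡3), b=5^2·(≡4) mod 5; (3|5)=-1, (4|5)=+1; (−1)^{1·2·2}·(-1)^2·(+1)^1 = +1.
v=7: a=7^1·(≡4), b=7^-1·(≡3) mod 7; (4|7)=+1, (3|7)=-1; (−1)^{1·-1·3}·(+1)^-1·(-1)^1 = +1.
v=13: a=13^1·(≡10), b=13^0·(≡9) mod 13; (10|13)=+1, (9|13)=+1; (−1)^{1·0·6}·(+1)^0·(+1)^1 = +1.
|Ram(10010, -14)| = 2, even; anisotropic at {2, 11}.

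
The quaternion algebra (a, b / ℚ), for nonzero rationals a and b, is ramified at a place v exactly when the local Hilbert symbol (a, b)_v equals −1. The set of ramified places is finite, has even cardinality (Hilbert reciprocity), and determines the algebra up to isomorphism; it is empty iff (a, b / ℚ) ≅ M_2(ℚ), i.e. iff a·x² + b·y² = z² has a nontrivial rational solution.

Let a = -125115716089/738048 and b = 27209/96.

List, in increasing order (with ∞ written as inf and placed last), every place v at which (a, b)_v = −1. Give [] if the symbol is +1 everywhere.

[2, 23]

Mod squares: a ≡ -3, b ≡ 966. Check v ∈ {∞, 2, 3, 7, 13, 23, 31}.
v=2: v_2(a)=-8, v_2(b)=-5; units ≡ 5, 3 (mod 8); ε·ε+αω+βω = 0·1+-8·1+-5·1 ≡ 1  ⇒  (a,b)_2 = -1.
v=31: a=31^-2·(≡7), b=31^0·(≡28) mod 31; (7|31)=+1, (28|31)=+1; (−1)^{-2·0·15}·(+1)^0·(+1)^-2 = +1.
v=13: a=13^6·(≡12), b=13^2·(≡1) mod 13; (12|13)=+1, (1|13)=+1; (−1)^{6·2·6}·(+1)^2·(+1)^6 = +1.
v=∞: -3 < 0 and 966 > 0  ⇒  (a,b)_∞ = +1.
v=23: a=23^2·(≡5), b=23^1·(≡14) mod 23; (5|23)=-1, (14|23)=-1; (−1)^{2·1·11}·(-1)^1·(-1)^2 = -1.
v=3: a=3^-1·(≡2), b=3^-1·(≡1) mod 3; (2|3)=-1, (1|3)=+1; (−1)^{-1·-1·1}·(-1)^-1·(+1)^-1 = +1.
v=7: a=7^2·(≡1), b=7^1·(≡6) mod 7; (1|7)=+1, (6|7)=-1; (−1)^{2·1·3}·(+1)^1·(-1)^2 = +1.
|Ram(-3, 966)| = 2, even; anisotropic at {2, 23}.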